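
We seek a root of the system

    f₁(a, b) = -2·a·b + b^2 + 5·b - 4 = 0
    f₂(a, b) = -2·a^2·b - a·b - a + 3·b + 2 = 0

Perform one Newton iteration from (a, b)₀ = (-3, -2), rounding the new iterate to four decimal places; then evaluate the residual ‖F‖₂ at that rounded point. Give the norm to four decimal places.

26.4553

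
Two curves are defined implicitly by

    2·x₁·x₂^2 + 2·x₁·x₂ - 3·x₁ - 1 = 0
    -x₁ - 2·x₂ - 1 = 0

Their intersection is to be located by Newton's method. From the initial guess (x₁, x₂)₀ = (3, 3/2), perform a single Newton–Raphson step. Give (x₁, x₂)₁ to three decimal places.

(-6.533, 2.767)

At (3, 3/2): F = (12.500, -7.000).
Jacobian J = [[2·x₂^2 + 2·x₂ - 3, 4·x₁·x₂ + 2·x₁], [-1, -2]].
At the point, J = [[4.500, 24.000], [-1.000, -2.000]] (det J = 15.000).
Solving J·Δ = −F gives Δ = (-9.533, 1.267).
Then the next iterate is (x₁, x₂)₁ = (-6.533, 2.767).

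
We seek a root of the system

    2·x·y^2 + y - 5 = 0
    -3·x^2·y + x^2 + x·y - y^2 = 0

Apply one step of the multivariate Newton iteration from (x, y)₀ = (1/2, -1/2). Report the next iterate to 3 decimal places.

(11.000, -28.667)

At (1/2, -1/2): F = (-5.250, 0.125).
Jacobian J = [[2·y^2, 4·x·y + 1], [-6·x·y + 2·x + y, -3·x^2 + x - 2·y]].
At the point, J = [[0.500, 0.000], [2.000, 0.750]] (det J = 0.375).
Solving J·Δ = −F gives Δ = (10.500, -28.167).
Then the next iterate is (x, y)₁ = (11.000, -28.667).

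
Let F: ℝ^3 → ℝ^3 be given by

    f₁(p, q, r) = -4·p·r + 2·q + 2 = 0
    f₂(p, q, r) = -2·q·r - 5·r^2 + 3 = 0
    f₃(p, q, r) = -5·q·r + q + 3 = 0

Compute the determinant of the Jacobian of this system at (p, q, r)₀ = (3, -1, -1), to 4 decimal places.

-248.0000

J = [[-4·r, 2, -4·p], [0, -2·r, -2·q - 10·r], [0, -5·r + 1, -5·q]].
At the point, J = [[4.0000, 2.0000, -12.0000], [0.0000, 2.0000, 12.0000], [0.0000, 6.0000, 5.0000]].
det J = -248.0000.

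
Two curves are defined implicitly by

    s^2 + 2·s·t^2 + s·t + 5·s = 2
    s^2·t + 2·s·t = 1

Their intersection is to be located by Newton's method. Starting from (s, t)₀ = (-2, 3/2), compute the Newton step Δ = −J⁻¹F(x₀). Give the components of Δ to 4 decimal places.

(-0.3333, -1.5952)

At (-2, 3/2): F = (-20.0000, -1.0000).
Jacobian J = [[2·s + 2·t^2 + t + 5, 4·s·t + s], [2·s·t + 2·t, s^2 + 2·s]].
At the point, J = [[7.0000, -14.0000], [-3.0000, 0.0000]] (det J = -42.0000).
Solving J·Δ = −F gives Δ = (-0.3333, -1.5952).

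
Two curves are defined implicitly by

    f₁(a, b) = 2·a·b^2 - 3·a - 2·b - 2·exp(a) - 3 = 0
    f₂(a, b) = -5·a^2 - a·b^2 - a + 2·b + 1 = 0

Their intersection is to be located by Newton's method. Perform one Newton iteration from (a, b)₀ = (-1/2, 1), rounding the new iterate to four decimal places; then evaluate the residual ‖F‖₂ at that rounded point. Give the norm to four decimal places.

6.9051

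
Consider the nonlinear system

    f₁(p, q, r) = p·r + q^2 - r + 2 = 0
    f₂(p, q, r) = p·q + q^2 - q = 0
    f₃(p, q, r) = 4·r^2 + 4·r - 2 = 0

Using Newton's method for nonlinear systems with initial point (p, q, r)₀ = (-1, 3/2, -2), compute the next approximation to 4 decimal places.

(0.4615, 0.0577, -1.5000)

At (-1, 3/2, -2): F = (8.2500, -0.7500, 6.0000).
Jacobian J = [[r, 2·q, p - 1], [q, p + 2·q - 1, 0], [0, 0, 8·r + 4]].
At the point, J = [[-2.0000, 3.0000, -2.0000], [1.5000, 1.0000, 0.0000], [0.0000, 0.0000, -12.0000]] (det J = 78.0000).
Solving J·Δ = −F gives Δ = (1.4615, -1.4423, 0.5000).
Then the next iterate is (p, q, r)₁ = (0.4615, 0.0577, -1.5000).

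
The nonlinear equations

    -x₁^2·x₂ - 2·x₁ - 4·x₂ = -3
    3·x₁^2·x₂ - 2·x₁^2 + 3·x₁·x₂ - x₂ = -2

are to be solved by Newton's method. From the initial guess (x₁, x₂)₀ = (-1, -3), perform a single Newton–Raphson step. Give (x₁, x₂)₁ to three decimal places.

(-0.932, 0.890)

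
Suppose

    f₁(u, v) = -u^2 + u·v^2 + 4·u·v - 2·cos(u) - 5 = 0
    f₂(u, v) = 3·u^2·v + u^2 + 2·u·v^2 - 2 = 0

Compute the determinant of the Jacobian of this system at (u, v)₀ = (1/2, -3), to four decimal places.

25.9660

J = [[-2·u + v^2 + 4·v + 2·sin(u), 2·u·v + 4·u], [6·u·v + 2·u + 2·v^2, 3·u^2 + 4·u·v]].
At the point, J = [[-3.041149, -1.0000], [10.0000, -5.2500]].
det J = 25.9660.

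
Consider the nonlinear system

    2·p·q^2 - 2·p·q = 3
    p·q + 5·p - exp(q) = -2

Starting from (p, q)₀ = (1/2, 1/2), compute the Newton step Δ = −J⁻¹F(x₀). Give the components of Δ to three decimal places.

(-6.500, -28.422)

At (1/2, 1/2): F = (-3.250, 3.10128).
Jacobian J = [[2·q^2 - 2·q, 4·p·q - 2·p], [q + 5, p - exp(q)]].
At the point, J = [[-0.500, 0.000], [5.500, -1.14872]] (det J = 0.57436).
Solving J·Δ = −F gives Δ = (-6.500, -28.422).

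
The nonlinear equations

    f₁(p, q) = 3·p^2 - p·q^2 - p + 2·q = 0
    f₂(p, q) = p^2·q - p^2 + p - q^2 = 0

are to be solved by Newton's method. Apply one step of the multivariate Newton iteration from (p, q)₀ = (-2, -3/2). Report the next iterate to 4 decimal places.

At (-2, -3/2): F = (15.5000, -14.2500).
Jacobian J = [[6·p - q^2 - 1, -2·p·q + 2], [2·p·q - 2·p + 1, p^2 - 2·q]].
At the point, J = [[-15.2500, -4.0000], [11.0000, 7.0000]] (det J = -62.7500).
Solving J·Δ = −F gives Δ = (0.8207, 0.7460).
Then the next iterate is (p, q)₁ = (-1.1793, -0.7540).

(-1.1793, -0.7540)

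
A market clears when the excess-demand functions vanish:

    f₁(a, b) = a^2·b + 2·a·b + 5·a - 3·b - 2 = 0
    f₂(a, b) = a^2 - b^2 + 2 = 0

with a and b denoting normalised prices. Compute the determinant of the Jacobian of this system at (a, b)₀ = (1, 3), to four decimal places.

-102.0000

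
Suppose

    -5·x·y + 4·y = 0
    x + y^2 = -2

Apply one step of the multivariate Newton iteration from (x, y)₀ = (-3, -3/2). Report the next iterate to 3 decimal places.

(-1.512, -0.587)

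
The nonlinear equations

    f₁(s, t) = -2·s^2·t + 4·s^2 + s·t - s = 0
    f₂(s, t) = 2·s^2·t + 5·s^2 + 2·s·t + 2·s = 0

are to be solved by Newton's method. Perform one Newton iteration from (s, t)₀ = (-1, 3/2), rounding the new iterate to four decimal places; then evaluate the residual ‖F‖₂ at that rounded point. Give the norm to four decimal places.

0.5937

At (-1, 3/2): F = (0.5000, 3.0000).
Jacobian J = [[-4·s·t + 8·s + t - 1, -2·s^2 + s], [4·s·t + 10·s + 2·t + 2, 2·s^2 + 2·s]].
At the point, J = [[-1.5000, -3.0000], [-11.0000, 0.0000]] (det J = -33.0000).
Solving J·Δ = −F gives Δ = (0.2727, 0.0303).
Then the next iterate is (s, t)₁ = (-0.7273, 1.5303).
Re-evaluating at (-0.7273, 1.5303): F = (0.111223, 0.583203), so ‖F‖₂ = 0.5937.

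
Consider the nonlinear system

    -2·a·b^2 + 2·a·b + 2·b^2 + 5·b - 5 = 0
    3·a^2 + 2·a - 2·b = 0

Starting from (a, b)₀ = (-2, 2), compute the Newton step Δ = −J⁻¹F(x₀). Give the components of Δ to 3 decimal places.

(0.550, -0.752)

At (-2, 2): F = (21.000, 4.000).
Jacobian J = [[-2·b^2 + 2·b, -4·a·b + 2·a + 4·b + 5], [6·a + 2, -2]].
At the point, J = [[-4.000, 25.000], [-10.000, -2.000]] (det J = 258.000).
Solving J·Δ = −F gives Δ = (0.550, -0.752).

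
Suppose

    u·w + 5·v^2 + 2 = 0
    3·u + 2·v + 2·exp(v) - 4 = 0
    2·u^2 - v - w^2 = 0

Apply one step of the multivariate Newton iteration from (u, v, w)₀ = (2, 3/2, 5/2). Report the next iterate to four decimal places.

(2.1438, 0.1870, 3.0426)

At (2, 3/2, 5/2): F = (18.2500, 13.963378, 0.2500).
Jacobian J = [[w, 10·v, u], [3, 2·exp(v) + 2, 0], [4·u, -1, -2·w]].
At the point, J = [[2.5000, 15.0000, 2.0000], [3.0000, 10.963378, 0.0000], [8.0000, -1.0000, -5.0000]] (det J = -93.456277).
Solving J·Δ = −F gives Δ = (0.1438, -1.3130, 0.5426).
Then the next iterate is (u, v, w)₁ = (2.1438, 0.1870, 3.0426).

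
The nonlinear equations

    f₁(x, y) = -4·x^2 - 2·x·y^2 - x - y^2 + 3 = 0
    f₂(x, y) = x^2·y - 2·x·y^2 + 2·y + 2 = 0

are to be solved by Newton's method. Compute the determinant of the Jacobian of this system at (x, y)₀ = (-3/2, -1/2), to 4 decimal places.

J = [[-8·x - 2·y^2 - 1, -4·x·y - 2·y], [2·x·y - 2·y^2, x^2 - 4·x·y + 2]].
At the point, J = [[10.5000, -2.0000], [1.0000, 1.2500]].
det J = 15.1250.

15.1250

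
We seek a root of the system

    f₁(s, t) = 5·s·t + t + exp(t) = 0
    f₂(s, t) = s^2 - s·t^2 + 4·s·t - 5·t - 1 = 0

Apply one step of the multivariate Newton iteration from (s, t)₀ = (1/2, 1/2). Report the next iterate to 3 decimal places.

At (1/2, 1/2): F = (3.39872, -2.375).
Jacobian J = [[5·t, 5·s + exp(t) + 1], [2·s - t^2 + 4·t, -2·s·t + 4·s - 5]].
At the point, J = [[2.500, 5.14872], [2.750, -3.500]] (det J = -22.90898).
Solving J·Δ = −F gives Δ = (0.015, -0.667).
Then the next iterate is (s, t)₁ = (0.515, -0.167).

(0.515, -0.167)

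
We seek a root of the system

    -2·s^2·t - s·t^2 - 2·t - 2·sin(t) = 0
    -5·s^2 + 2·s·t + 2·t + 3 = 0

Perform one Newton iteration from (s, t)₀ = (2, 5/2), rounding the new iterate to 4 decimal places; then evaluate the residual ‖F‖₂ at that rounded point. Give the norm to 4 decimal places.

At (2, 5/2): F = (-38.696944, -2.0000).
Jacobian J = [[-4·s·t - t^2, -2·s^2 - 2·s·t - 2·cos(t) - 2], [-10·s + 2·t, 2·s + 2]].
At the point, J = [[-26.2500, -18.397713], [-15.0000, 6.0000]] (det J = -433.465692).
Solving J·Δ = −F gives Δ = (-0.6205, -1.2180).
Then the next iterate is (s, t)₁ = (1.3795, 1.2820).
Re-evaluating at (1.3795, 1.2820): F = (-11.627760, -0.414063), so ‖F‖₂ = 11.6351.

11.6351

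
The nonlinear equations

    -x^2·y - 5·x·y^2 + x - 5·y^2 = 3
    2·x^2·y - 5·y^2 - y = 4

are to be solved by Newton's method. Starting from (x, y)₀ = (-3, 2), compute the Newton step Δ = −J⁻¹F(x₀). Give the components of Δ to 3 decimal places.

At (-3, 2): F = (16.000, 10.000).
Jacobian J = [[-2·x·y - 5·y^2 + 1, -x^2 - 10·x·y - 10·y], [4·x·y, 2·x^2 - 10·y - 1]].
At the point, J = [[-7.000, 31.000], [-24.000, -3.000]] (det J = 765.000).
Solving J·Δ = −F gives Δ = (0.468, -0.410).

(0.468, -0.410)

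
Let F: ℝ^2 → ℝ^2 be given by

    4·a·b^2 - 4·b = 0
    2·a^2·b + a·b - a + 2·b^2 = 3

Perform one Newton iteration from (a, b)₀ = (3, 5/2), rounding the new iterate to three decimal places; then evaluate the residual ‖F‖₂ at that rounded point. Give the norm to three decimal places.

24.307

At (3, 5/2): F = (65.000, 59.000).
Jacobian J = [[4·b^2, 8·a·b - 4], [4·a·b + b - 1, 2·a^2 + a + 4·b]].
At the point, J = [[25.000, 56.000], [31.500, 31.000]] (det J = -989.000).
Solving J·Δ = −F gives Δ = (-1.303, -0.579).
Then the next iterate is (a, b)₁ = (1.697, 1.921).
Re-evaluating at (1.697, 1.921): F = (17.36536, 17.00765), so ‖F‖₂ = 24.307.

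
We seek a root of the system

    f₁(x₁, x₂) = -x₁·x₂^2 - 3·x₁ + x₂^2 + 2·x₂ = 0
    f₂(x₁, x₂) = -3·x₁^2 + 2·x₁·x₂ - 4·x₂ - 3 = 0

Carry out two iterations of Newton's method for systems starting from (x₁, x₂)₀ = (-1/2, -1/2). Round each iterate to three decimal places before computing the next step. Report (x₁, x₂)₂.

(-0.263, -0.709)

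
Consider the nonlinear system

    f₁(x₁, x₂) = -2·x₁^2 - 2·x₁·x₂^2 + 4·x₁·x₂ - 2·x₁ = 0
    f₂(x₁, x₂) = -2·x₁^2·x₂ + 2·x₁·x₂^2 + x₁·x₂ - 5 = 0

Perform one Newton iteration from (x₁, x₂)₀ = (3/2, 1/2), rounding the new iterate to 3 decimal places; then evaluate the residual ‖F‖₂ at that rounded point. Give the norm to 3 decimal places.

70.226

At (3/2, 1/2): F = (-5.250, -5.750).
Jacobian J = [[-4·x₁ - 2·x₂^2 + 4·x₂ - 2, -4·x₁·x₂ + 4·x₁], [-4·x₁·x₂ + 2·x₂^2 + x₂, -2·x₁^2 + 4·x₁·x₂ + x₁]].
At the point, J = [[-6.500, 3.000], [-2.000, 0.000]] (det J = 6.000).
Solving J·Δ = −F gives Δ = (-2.875, -4.479).
Then the next iterate is (x₁, x₂)₁ = (-1.375, -3.979).
Re-evaluating at (-1.375, -3.979): F = (64.39246, -28.02249), so ‖F‖₂ = 70.226.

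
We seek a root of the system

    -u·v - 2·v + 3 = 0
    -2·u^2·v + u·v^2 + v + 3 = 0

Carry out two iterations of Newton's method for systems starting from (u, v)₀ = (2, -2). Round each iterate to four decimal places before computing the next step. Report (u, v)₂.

(2.5577, 0.7621)

At (2, -2): F = (11.0000, 25.0000).
Jacobian J = [[-v, -u - 2], [-4·u·v + v^2, -2·u^2 + 2·u·v + 1]].
At the point, J = [[2.0000, -4.0000], [20.0000, -15.0000]] (det J = 50.0000).
Solving J·Δ = −F gives Δ = (1.3000, 3.4000).
Then the next iterate is (u, v)₁ = (3.3000, 1.4000).
Round to (3.3000, 1.4000) and repeat: F = (-4.4200, -19.6240), J = [[-1.4000, -5.3000], [-16.5200, -11.5400]].
Δ = (-0.7423, -0.6379), so (u, v)₂ = (2.5577, 0.7621).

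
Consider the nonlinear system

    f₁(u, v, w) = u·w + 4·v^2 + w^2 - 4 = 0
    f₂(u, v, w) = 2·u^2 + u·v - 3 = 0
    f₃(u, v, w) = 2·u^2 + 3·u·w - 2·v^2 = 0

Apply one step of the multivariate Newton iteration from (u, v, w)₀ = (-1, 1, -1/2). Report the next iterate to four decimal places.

(-1.7486, 1.2457, 1.0448)

At (-1, 1, -1/2): F = (0.7500, -2.0000, 1.5000).
Jacobian J = [[w, 8·v, u + 2·w], [4·u + v, u, 0], [4·u + 3·w, -4·v, 3·u]].
At the point, J = [[-0.5000, 8.0000, -2.0000], [-3.0000, -1.0000, 0.0000], [-5.5000, -4.0000, -3.0000]] (det J = -86.5000).
Solving J·Δ = −F gives Δ = (-0.7486, 0.2457, 1.5448).
Then the next iterate is (u, v, w)₁ = (-1.7486, 1.2457, 1.0448).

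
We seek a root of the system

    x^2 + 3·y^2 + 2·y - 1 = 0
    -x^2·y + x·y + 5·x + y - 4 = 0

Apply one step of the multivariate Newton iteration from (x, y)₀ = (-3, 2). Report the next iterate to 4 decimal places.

(-1.4500, 0.9500)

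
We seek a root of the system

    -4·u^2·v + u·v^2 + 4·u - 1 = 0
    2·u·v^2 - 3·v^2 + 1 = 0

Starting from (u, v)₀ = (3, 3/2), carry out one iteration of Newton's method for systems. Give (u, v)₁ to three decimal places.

At (3, 3/2): F = (-36.250, 7.750).
Jacobian J = [[-8·u·v + v^2 + 4, -4·u^2 + 2·u·v], [2·v^2, 4·u·v - 6·v]].
At the point, J = [[-29.750, -27.000], [4.500, 9.000]] (det J = -146.250).
Solving J·Δ = −F gives Δ = (-0.800, -0.461).
Then the next iterate is (u, v)₁ = (2.200, 1.039).

(2.200, 1.039)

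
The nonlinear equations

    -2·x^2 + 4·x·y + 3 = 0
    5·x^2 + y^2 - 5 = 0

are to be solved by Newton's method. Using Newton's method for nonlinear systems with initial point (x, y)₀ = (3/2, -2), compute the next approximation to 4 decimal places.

At (3/2, -2): F = (-13.5000, 10.2500).
Jacobian J = [[-4·x + 4·y, 4·x], [10·x, 2·y]].
At the point, J = [[-14.0000, 6.0000], [15.0000, -4.0000]] (det J = -34.0000).
Solving J·Δ = −F gives Δ = (-0.2206, 1.7353).
Then the next iterate is (x, y)₁ = (1.2794, -0.2647).

(1.2794, -0.2647)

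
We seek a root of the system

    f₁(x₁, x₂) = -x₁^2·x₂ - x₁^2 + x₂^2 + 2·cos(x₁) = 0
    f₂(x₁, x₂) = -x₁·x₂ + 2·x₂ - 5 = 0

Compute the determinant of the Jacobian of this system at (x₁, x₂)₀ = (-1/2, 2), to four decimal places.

17.3971

J = [[-2·x₁·x₂ - 2·x₁ - 2·sin(x₁), -x₁^2 + 2·x₂], [-x₂, -x₁ + 2]].
At the point, J = [[3.958851, 3.7500], [-2.0000, 2.5000]].
det J = 17.3971.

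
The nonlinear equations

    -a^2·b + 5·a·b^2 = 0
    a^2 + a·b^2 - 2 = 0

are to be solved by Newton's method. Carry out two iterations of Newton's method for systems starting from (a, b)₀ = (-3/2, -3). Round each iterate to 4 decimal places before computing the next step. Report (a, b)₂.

(-1.5320, -0.8218)

At (-3/2, -3): F = (-60.7500, -13.2500).
Jacobian J = [[-2·a·b + 5·b^2, -a^2 + 10·a·b], [2·a + b^2, 2·a·b]].
At the point, J = [[36.0000, 42.7500], [6.0000, 9.0000]] (det J = 67.5000).
Solving J·Δ = −F gives Δ = (-0.2917, 1.6667).
Then the next iterate is (a, b)₁ = (-1.7917, -1.3333).
Round to (-1.7917, -1.3333) and repeat: F = (-11.645281, -1.974896), J = [[4.110697, 20.678547], [-1.805711, 4.777747]].
Δ = (0.2597, 0.5115), so (a, b)₂ = (-1.5320, -0.8218).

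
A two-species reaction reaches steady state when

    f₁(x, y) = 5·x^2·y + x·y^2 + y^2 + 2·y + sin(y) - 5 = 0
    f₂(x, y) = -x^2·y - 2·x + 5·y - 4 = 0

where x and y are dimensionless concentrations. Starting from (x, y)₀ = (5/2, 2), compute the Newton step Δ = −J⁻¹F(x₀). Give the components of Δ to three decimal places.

(-0.896, -0.598)

At (5/2, 2): F = (76.40930, -11.500).
Jacobian J = [[10·x·y + y^2, 5·x^2 + 2·x·y + 2·y + cos(y) + 2], [-2·x·y - 2, -x^2 + 5]].
At the point, J = [[54.000, 46.83385], [-12.000, -1.250]] (det J = 494.50624).
Solving J·Δ = −F gives Δ = (-0.896, -0.598).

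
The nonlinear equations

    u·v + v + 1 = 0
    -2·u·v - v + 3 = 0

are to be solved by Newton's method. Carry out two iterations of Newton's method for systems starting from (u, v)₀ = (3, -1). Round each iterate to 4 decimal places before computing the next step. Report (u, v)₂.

At (3, -1): F = (-3.0000, 10.0000).
Jacobian J = [[v, u + 1], [-2·v, -2·u - 1]].
At the point, J = [[-1.0000, 4.0000], [2.0000, -7.0000]] (det J = -1.0000).
Solving J·Δ = −F gives Δ = (-19.0000, -4.0000).
Then the next iterate is (u, v)₁ = (-16.0000, -5.0000).
Round to (-16.0000, -5.0000) and repeat: F = (76.0000, -152.0000), J = [[-5.0000, -15.0000], [10.0000, 31.0000]].
Δ = (15.2000, 0.0000), so (u, v)₂ = (-0.8000, -5.0000).

(-0.8000, -5.0000)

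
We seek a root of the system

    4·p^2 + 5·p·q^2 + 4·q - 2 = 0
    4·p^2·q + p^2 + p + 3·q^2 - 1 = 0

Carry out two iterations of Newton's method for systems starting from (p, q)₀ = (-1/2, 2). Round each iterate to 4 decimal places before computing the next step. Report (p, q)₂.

At (-1/2, 2): F = (-3.0000, 12.7500).
Jacobian J = [[8·p + 5·q^2, 10·p·q + 4], [8·p·q + 2·p + 1, 4·p^2 + 6·q]].
At the point, J = [[16.0000, -6.0000], [-8.0000, 13.0000]] (det J = 160.0000).
Solving J·Δ = −F gives Δ = (-0.2344, -1.1250).
Then the next iterate is (p, q)₁ = (-0.7344, 0.8750).
Round to (-0.7344, 0.8750) and repeat: F = (0.845998, 2.989520), J = [[-2.047075, -2.4260], [-5.6096, 7.407373]].
Δ = (0.4699, -0.0478), so (p, q)₂ = (-0.2645, 0.8272).

(-0.2645, 0.8272)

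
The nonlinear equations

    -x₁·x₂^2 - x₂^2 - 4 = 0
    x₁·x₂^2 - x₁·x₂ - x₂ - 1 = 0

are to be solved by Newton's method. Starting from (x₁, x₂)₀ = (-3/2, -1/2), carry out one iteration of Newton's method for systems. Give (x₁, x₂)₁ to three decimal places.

At (-3/2, -1/2): F = (-3.875, -1.625).
Jacobian J = [[-x₂^2, -2·x₁·x₂ - 2·x₂], [x₂^2 - x₂, 2·x₁·x₂ - x₁ - 1]].
At the point, J = [[-0.250, -0.500], [0.750, 2.000]] (det J = -0.125).
Solving J·Δ = −F gives Δ = (-68.500, 26.500).
Then the next iterate is (x₁, x₂)₁ = (-70.000, 26.000).

(-70.000, 26.000)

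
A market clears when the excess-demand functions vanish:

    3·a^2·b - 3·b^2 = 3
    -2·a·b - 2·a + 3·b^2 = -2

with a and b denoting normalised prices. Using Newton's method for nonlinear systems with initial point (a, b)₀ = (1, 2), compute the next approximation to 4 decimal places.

(1.2727, 1.3636)

At (1, 2): F = (-9.0000, 8.0000).
Jacobian J = [[6·a·b, 3·a^2 - 6·b], [-2·b - 2, -2·a + 6·b]].
At the point, J = [[12.0000, -9.0000], [-6.0000, 10.0000]] (det J = 66.0000).
Solving J·Δ = −F gives Δ = (0.2727, -0.6364).
Then the next iterate is (a, b)₁ = (1.2727, 1.3636).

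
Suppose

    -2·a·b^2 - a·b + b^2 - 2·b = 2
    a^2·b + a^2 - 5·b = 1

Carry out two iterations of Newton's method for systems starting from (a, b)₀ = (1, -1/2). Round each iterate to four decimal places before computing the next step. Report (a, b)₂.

(3.7597, -1.0702)

At (1, -1/2): F = (-0.7500, 2.0000).
Jacobian J = [[-2·b^2 - b, -4·a·b - a + 2·b - 2], [2·a·b + 2·a, a^2 - 5]].
At the point, J = [[0.0000, -2.0000], [1.0000, -4.0000]] (det J = 2.0000).
Solving J·Δ = −F gives Δ = (-3.5000, -0.3750).
Then the next iterate is (a, b)₁ = (-2.5000, -0.8750).
Round to (-2.5000, -0.8750) and repeat: F = (2.156250, 4.156250), J = [[-0.656250, -10.0000], [-0.6250, 1.2500]].
Δ = (6.2597, -0.1952), so (a, b)₂ = (3.7597, -1.0702).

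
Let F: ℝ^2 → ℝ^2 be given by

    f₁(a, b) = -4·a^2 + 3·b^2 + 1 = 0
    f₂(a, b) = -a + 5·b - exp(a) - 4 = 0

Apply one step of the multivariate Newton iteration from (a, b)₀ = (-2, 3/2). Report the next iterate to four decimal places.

(-1.0076, 0.6524)

At (-2, 3/2): F = (-8.2500, 5.364665).
Jacobian J = [[-8·a, 6·b], [-exp(a) - 1, 5]].
At the point, J = [[16.0000, 9.0000], [-1.135335, 5.0000]] (det J = 90.218018).
Solving J·Δ = −F gives Δ = (0.9924, -0.8476).
Then the next iterate is (a, b)₁ = (-1.0076, 0.6524).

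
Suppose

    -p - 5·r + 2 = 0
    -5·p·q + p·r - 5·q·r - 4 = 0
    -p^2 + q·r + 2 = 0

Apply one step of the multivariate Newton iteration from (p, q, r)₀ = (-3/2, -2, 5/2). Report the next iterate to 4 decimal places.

(-0.5710, -2.6034, 0.5142)

At (-3/2, -2, 5/2): F = (-9.0000, 2.2500, -5.2500).
Jacobian J = [[-1, 0, -5], [-5·q + r, -5·p - 5·r, p - 5·q], [-2·p, r, q]].
At the point, J = [[-1.0000, 0.0000, -5.0000], [12.5000, -5.0000, 8.5000], [3.0000, 2.5000, -2.0000]] (det J = -220.0000).
Solving J·Δ = −F gives Δ = (0.9290, -0.6034, -1.9858).
Then the next iterate is (p, q, r)₁ = (-0.5710, -2.6034, 0.5142).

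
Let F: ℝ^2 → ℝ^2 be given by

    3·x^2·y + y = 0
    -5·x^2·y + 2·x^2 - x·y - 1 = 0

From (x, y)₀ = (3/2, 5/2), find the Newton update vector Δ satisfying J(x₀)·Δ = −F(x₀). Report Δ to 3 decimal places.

(-1.160, 0.869)

At (3/2, 5/2): F = (19.375, -28.375).
Jacobian J = [[6·x·y, 3·x^2 + 1], [-10·x·y + 4·x - y, -5·x^2 - x]].
At the point, J = [[22.500, 7.750], [-34.000, -12.750]] (det J = -23.375).
Solving J·Δ = −F gives Δ = (-1.160, 0.869).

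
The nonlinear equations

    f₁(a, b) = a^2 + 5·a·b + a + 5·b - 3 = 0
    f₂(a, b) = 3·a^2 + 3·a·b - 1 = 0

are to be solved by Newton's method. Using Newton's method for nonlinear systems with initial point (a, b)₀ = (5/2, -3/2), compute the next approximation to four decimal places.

(1.1282, -0.4462)

At (5/2, -3/2): F = (-20.5000, 6.5000).
Jacobian J = [[2·a + 5·b + 1, 5·a + 5], [6·a + 3·b, 3·a]].
At the point, J = [[-1.5000, 17.5000], [10.5000, 7.5000]] (det J = -195.0000).
Solving J·Δ = −F gives Δ = (-1.3718, 1.0538).
Then the next iterate is (a, b)₁ = (1.1282, -0.4462).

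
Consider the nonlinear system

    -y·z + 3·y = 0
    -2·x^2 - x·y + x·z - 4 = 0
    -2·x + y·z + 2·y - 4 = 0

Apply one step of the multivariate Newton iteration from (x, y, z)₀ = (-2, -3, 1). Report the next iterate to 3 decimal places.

(-0.950, 0.420, 0.720)

At (-2, -3, 1): F = (-6.000, -20.000, -9.000).
Jacobian J = [[0, -z + 3, -y], [-4·x - y + z, -x, x], [-2, z + 2, y]].
At the point, J = [[0.000, 2.000, 3.000], [12.000, 2.000, -2.000], [-2.000, 3.000, -3.000]] (det J = 200.000).
Solving J·Δ = −F gives Δ = (1.050, 3.420, -0.280).
Then the next iterate is (x, y, z)₁ = (-0.950, 0.420, 0.720).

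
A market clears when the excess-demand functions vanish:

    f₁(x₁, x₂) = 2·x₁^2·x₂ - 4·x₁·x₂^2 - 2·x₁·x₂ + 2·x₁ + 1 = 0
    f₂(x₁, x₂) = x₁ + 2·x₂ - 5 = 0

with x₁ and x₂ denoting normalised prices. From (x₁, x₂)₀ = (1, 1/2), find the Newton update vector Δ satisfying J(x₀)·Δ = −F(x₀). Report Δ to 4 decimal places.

(1.0000, 1.0000)

At (1, 1/2): F = (2.0000, -3.0000).
Jacobian J = [[4·x₁·x₂ - 4·x₂^2 - 2·x₂ + 2, 2·x₁^2 - 8·x₁·x₂ - 2·x₁], [1, 2]].
At the point, J = [[2.0000, -4.0000], [1.0000, 2.0000]] (det J = 8.0000).
Solving J·Δ = −F gives Δ = (1.0000, 1.0000).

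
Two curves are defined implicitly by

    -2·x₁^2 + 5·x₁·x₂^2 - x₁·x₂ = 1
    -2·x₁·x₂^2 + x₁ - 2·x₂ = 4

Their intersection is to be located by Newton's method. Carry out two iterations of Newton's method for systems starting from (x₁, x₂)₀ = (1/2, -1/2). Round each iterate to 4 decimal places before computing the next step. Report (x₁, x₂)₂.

At (1/2, -1/2): F = (-0.6250, -2.7500).
Jacobian J = [[-4·x₁ + 5·x₂^2 - x₂, 10·x₁·x₂ - x₁], [-2·x₂^2 + 1, -4·x₁·x₂ - 2]].
At the point, J = [[-0.2500, -3.0000], [0.5000, -1.0000]] (det J = 1.7500).
Solving J·Δ = −F gives Δ = (4.3571, -0.5714).
Then the next iterate is (x₁, x₂)₁ = (4.8571, -1.0714).
Round to (4.8571, -1.0714) and repeat: F = (-15.101668, -8.151010), J = [[-12.617510, -56.896069], [-1.295796, 18.815588]].
Δ = (-2.4038, 0.2677), so (x₁, x₂)₂ = (2.4533, -0.8037).

(2.4533, -0.8037)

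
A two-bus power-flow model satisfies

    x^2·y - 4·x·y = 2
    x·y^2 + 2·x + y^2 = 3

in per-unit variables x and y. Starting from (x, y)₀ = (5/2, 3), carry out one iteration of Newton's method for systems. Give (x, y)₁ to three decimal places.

At (5/2, 3): F = (-13.250, 33.500).
Jacobian J = [[2·x·y - 4·y, x^2 - 4·x], [y^2 + 2, 2·x·y + 2·y]].
At the point, J = [[3.000, -3.750], [11.000, 21.000]] (det J = 104.250).
Solving J·Δ = −F gives Δ = (1.464, -2.362).
Then the next iterate is (x, y)₁ = (3.964, 0.638).

(3.964, 0.638)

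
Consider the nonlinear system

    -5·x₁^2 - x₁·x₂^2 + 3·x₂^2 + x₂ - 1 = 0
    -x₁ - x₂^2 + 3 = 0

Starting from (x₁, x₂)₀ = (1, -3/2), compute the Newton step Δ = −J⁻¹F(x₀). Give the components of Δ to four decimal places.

At (1, -3/2): F = (-3.0000, -0.2500).
Jacobian J = [[-10·x₁ - x₂^2, -2·x₁·x₂ + 6·x₂ + 1], [-1, -2·x₂]].
At the point, J = [[-12.2500, -5.0000], [-1.0000, 3.0000]] (det J = -41.7500).
Solving J·Δ = −F gives Δ = (-0.2455, 0.0015).

(-0.2455, 0.0015)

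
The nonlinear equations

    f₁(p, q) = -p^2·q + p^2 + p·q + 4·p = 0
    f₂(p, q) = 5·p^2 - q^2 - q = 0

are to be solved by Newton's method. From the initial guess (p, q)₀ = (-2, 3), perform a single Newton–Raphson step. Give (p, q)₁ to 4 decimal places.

(-1.1022, 1.5778)

At (-2, 3): F = (-22.0000, 8.0000).
Jacobian J = [[-2·p·q + 2·p + q + 4, -p^2 + p], [10·p, -2·q - 1]].
At the point, J = [[15.0000, -6.0000], [-20.0000, -7.0000]] (det J = -225.0000).
Solving J·Δ = −F gives Δ = (0.8978, -1.4222).
Then the next iterate is (p, q)₁ = (-1.1022, 1.5778).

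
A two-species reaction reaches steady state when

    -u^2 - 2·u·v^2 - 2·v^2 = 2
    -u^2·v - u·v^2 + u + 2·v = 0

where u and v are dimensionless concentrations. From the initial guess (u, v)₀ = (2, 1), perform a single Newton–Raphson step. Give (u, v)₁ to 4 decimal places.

(6.0000, -2.0000)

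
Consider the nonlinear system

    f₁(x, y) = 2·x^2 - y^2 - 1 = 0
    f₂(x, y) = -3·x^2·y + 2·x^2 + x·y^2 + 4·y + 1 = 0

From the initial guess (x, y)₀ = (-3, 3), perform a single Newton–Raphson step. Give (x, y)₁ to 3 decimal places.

At (-3, 3): F = (8.000, -77.000).
Jacobian J = [[4·x, -2·y], [-6·x·y + 4·x + y^2, -3·x^2 + 2·x·y + 4]].
At the point, J = [[-12.000, -6.000], [51.000, -41.000]] (det J = 798.000).
Solving J·Δ = −F gives Δ = (0.990, -0.647).
Then the next iterate is (x, y)₁ = (-2.010, 2.353).

(-2.010, 2.353)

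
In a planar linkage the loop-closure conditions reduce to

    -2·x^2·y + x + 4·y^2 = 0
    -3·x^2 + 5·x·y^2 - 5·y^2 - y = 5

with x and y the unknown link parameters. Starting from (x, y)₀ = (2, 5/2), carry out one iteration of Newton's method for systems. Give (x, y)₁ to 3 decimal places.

(2.039, 1.979)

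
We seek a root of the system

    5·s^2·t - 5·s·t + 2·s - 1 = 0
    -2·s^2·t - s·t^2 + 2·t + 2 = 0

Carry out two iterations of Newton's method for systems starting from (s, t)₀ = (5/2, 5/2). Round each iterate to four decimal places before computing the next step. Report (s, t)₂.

At (5/2, 5/2): F = (50.8750, -39.8750).
Jacobian J = [[10·s·t - 5·t + 2, 5·s^2 - 5·s], [-4·s·t - t^2, -2·s^2 - 2·s·t + 2]].
At the point, J = [[52.0000, 18.7500], [-31.2500, -23.0000]] (det J = -610.0625).
Solving J·Δ = −F gives Δ = (-0.6925, -0.7928).
Then the next iterate is (s, t)₁ = (1.8075, 1.7072).
Round to (1.8075, 1.7072) and repeat: F = (15.073772, -11.008653), J = [[24.321640, 7.297781], [-15.257588, -10.705641]].
Δ = (-0.5437, -0.2534), so (s, t)₂ = (1.2638, 1.4538).

(1.2638, 1.4538)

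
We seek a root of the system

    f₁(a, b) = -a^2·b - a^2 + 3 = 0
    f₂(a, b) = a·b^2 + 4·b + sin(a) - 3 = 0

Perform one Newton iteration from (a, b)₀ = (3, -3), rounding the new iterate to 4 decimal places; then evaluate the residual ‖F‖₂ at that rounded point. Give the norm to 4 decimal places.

6.7617

At (3, -3): F = (21.0000, 12.141120).
Jacobian J = [[-2·a·b - 2·a, -a^2], [b^2 + cos(a), 2·a·b + 4]].
At the point, J = [[12.0000, -9.0000], [8.010008, -14.0000]] (det J = -95.909932).
Solving J·Δ = −F gives Δ = (-1.9261, -0.2348).
Then the next iterate is (a, b)₁ = (1.0739, -3.2348).
Re-evaluating at (1.0739, -3.2348): F = (5.577308, -3.822918), so ‖F‖₂ = 6.7617.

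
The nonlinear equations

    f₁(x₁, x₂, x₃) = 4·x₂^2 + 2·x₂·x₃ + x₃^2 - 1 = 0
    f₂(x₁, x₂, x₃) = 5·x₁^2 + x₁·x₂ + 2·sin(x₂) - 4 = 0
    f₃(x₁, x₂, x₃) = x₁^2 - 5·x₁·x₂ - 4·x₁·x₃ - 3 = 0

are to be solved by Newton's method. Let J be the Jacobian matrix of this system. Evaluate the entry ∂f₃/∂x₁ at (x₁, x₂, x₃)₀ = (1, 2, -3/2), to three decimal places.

∂f₃/∂x₁ = 2·x₁ - 5·x₂ - 4·x₃.
At (1, 2, -3/2) this is -2.000.

-2.000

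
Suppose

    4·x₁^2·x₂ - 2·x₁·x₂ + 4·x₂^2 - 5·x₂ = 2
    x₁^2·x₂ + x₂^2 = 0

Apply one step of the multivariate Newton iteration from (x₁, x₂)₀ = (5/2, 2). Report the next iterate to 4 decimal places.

(3.5254, -0.6102)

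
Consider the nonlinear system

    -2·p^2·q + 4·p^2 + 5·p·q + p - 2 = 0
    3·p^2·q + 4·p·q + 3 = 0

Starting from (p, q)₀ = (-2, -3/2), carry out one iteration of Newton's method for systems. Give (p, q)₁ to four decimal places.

At (-2, -3/2): F = (39.0000, -3.0000).
Jacobian J = [[-4·p·q + 8·p + 5·q + 1, -2·p^2 + 5·p], [6·p·q + 4·q, 3·p^2 + 4·p]].
At the point, J = [[-34.5000, -18.0000], [12.0000, 4.0000]] (det J = 78.0000).
Solving J·Δ = −F gives Δ = (-1.3077, 4.6731).
Then the next iterate is (p, q)₁ = (-3.3077, 3.1731).

(-3.3077, 3.1731)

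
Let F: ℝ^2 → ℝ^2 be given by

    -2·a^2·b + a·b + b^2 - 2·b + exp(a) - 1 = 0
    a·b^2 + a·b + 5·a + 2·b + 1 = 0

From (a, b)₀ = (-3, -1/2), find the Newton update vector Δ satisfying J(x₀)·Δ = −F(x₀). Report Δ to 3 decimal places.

(3.169, -0.402)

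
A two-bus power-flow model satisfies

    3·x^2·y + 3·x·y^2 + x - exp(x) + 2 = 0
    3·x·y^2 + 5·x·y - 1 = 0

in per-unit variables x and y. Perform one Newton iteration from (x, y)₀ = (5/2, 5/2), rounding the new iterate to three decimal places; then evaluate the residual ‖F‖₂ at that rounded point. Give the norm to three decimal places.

23.476

At (5/2, 5/2): F = (86.06751, 77.125).
Jacobian J = [[6·x·y + 3·y^2 - exp(x) + 1, 3·x^2 + 6·x·y], [3·y^2 + 5·y, 6·x·y + 5·x]].
At the point, J = [[45.06751, 56.250], [31.250, 50.000]] (det J = 495.56280).
Solving J·Δ = −F gives Δ = (0.070, -1.587).
Then the next iterate is (x, y)₁ = (2.570, 0.913).
Re-evaluating at (2.570, 0.913): F = (16.02181, 17.15887), so ‖F‖₂ = 23.476.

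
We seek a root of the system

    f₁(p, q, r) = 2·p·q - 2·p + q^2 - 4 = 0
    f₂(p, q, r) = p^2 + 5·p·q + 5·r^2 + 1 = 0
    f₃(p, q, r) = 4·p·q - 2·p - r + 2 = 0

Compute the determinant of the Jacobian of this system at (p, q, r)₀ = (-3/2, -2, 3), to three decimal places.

1066.000

J = [[2·q - 2, 2·p + 2·q, 0], [2·p + 5·q, 5·p, 10·r], [4·q - 2, 4·p, -1]].
At the point, J = [[-6.000, -7.000, 0.000], [-13.000, -7.500, 30.000], [-10.000, -6.000, -1.000]].
det J = 1066.000.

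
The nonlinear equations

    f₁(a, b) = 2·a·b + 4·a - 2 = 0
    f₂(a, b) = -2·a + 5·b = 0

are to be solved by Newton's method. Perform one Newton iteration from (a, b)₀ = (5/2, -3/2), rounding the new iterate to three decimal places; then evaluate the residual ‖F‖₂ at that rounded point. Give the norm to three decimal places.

At (5/2, -3/2): F = (0.500, -12.500).
Jacobian J = [[2·b + 4, 2·a], [-2, 5]].
At the point, J = [[1.000, 5.000], [-2.000, 5.000]] (det J = 15.000).
Solving J·Δ = −F gives Δ = (-4.333, 0.767).
Then the next iterate is (a, b)₁ = (-1.833, -0.733).
Re-evaluating at (-1.833, -0.733): F = (-6.64482, 0.001), so ‖F‖₂ = 6.645.

6.645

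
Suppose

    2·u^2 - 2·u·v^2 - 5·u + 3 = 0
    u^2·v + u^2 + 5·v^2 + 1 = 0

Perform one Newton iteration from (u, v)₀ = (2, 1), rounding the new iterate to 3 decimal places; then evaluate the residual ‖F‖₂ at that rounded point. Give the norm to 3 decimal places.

4.209

At (2, 1): F = (-3.000, 14.000).
Jacobian J = [[4·u - 2·v^2 - 5, -4·u·v], [2·u·v + 2·u, u^2 + 10·v]].
At the point, J = [[1.000, -8.000], [8.000, 14.000]] (det J = 78.000).
Solving J·Δ = −F gives Δ = (-0.897, -0.487).
Then the next iterate is (u, v)₁ = (1.103, 0.513).
Re-evaluating at (1.103, 0.513): F = (-0.66233, 4.15657), so ‖F‖₂ = 4.209.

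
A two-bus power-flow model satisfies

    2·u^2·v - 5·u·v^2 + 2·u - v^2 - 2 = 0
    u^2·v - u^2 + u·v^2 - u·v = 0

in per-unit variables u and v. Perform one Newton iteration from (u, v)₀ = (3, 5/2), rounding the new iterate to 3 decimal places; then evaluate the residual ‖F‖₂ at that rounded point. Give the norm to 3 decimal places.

At (3, 5/2): F = (-51.000, 24.750).
Jacobian J = [[4·u·v - 5·v^2 + 2, 2·u^2 - 10·u·v - 2·v], [2·u·v - 2·u + v^2 - v, u^2 + 2·u·v - u]].
At the point, J = [[0.750, -62.000], [12.750, 21.000]] (det J = 806.250).
Solving J·Δ = −F gives Δ = (-0.575, -0.830).
Then the next iterate is (u, v)₁ = (2.425, 1.670).
Re-evaluating at (2.425, 1.670): F = (-14.11303, 6.65335), so ‖F‖₂ = 15.603.

15.603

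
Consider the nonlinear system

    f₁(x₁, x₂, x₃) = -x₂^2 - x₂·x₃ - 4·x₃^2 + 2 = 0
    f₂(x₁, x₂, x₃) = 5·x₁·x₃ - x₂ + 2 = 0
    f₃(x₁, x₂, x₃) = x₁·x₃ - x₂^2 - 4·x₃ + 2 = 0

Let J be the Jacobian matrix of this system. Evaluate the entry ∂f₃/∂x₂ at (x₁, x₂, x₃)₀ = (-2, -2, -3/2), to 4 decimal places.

4.0000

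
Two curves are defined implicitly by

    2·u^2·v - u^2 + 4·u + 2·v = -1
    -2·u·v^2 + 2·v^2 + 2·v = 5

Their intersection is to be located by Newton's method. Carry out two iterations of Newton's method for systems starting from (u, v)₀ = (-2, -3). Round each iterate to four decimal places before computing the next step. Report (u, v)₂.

(-0.1301, -2.1498)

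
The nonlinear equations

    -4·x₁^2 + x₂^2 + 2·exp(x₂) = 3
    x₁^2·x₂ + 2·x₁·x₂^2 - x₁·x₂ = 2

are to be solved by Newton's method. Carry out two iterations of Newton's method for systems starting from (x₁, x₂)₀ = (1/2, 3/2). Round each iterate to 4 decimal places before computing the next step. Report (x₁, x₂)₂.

(0.9698, 1.0329)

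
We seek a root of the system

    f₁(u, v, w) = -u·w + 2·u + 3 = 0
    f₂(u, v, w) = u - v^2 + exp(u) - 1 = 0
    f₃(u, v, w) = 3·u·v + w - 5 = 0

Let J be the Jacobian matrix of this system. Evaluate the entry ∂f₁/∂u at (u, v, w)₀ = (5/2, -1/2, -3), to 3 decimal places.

∂f₁/∂u = -w + 2.
At (5/2, -1/2, -3) this is 5.000.

5.000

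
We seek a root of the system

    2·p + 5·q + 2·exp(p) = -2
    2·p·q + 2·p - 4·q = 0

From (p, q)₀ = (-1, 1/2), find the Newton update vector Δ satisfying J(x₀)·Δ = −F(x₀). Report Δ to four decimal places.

(0.1778, -0.7444)

At (-1, 1/2): F = (3.235759, -5.0000).
Jacobian J = [[2·exp(p) + 2, 5], [2·q + 2, 2·p - 4]].
At the point, J = [[2.735759, 5.0000], [3.0000, -6.0000]] (det J = -31.414553).
Solving J·Δ = −F gives Δ = (0.1778, -0.7444).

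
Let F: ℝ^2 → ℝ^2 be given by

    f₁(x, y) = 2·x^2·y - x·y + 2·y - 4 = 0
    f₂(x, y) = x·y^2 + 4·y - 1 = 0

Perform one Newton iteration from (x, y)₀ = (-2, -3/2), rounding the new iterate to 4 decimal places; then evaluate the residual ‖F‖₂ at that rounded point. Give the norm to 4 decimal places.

8.0533

At (-2, -3/2): F = (-22.0000, -11.5000).
Jacobian J = [[4·x·y - y, 2·x^2 - x + 2], [y^2, 2·x·y + 4]].
At the point, J = [[13.5000, 12.0000], [2.2500, 10.0000]] (det J = 108.0000).
Solving J·Δ = −F gives Δ = (0.7593, 0.9792).
Then the next iterate is (x, y)₁ = (-1.2407, -0.5208).
Re-evaluating at (-1.2407, -0.5208): F = (-7.291129, -3.419718), so ‖F‖₂ = 8.0533.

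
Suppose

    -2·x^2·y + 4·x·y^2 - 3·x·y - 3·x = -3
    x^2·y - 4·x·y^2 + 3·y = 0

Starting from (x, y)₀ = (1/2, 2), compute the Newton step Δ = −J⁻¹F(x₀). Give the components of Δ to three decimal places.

(0.246, -1.039)

At (1/2, 2): F = (5.500, -1.500).
Jacobian J = [[-4·x·y + 4·y^2 - 3·y - 3, -2·x^2 + 8·x·y - 3·x], [2·x·y - 4·y^2, x^2 - 8·x·y + 3]].
At the point, J = [[3.000, 6.000], [-14.000, -4.750]] (det J = 69.750).
Solving J·Δ = −F gives Δ = (0.246, -1.039).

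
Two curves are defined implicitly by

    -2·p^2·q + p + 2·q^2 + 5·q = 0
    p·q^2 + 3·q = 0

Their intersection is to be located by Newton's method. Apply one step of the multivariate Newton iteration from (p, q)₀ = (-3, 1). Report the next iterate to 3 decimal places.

(-1.600, 1.467)

At (-3, 1): F = (-14.000, 0.000).
Jacobian J = [[-4·p·q + 1, -2·p^2 + 4·q + 5], [q^2, 2·p·q + 3]].
At the point, J = [[13.000, -9.000], [1.000, -3.000]] (det J = -30.000).
Solving J·Δ = −F gives Δ = (1.400, 0.467).
Then the next iterate is (p, q)₁ = (-1.600, 1.467).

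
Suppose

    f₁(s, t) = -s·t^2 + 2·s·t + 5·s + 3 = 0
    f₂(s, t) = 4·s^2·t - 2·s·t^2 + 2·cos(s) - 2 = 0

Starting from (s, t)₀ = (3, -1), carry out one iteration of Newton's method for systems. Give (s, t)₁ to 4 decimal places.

At (3, -1): F = (9.0000, -45.979985).
Jacobian J = [[-t^2 + 2·t + 5, -2·s·t + 2·s], [8·s·t - 2·t^2 - 2·sin(s), 4·s^2 - 4·s·t]].
At the point, J = [[2.0000, 12.0000], [-26.282240, 48.0000]] (det J = 411.386880).
Solving J·Δ = −F gives Δ = (-2.3913, -0.3514).
Then the next iterate is (s, t)₁ = (0.6087, -1.3514).

(0.6087, -1.3514)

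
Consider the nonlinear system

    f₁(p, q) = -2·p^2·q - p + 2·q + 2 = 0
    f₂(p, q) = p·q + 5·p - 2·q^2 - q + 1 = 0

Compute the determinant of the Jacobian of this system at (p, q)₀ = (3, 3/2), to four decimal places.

J = [[-4·p·q - 1, -2·p^2 + 2], [q + 5, p - 4·q - 1]].
At the point, J = [[-19.0000, -16.0000], [6.5000, -4.0000]].
det J = 180.0000.

180.0000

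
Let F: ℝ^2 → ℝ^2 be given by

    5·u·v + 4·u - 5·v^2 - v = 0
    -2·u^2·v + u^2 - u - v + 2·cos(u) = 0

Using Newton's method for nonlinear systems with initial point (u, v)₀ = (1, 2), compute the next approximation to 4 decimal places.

(0.6976, 1.2354)

At (1, 2): F = (-8.0000, -4.919395).
Jacobian J = [[5·v + 4, 5·u - 10·v - 1], [-4·u·v + 2·u - 2·sin(u) - 1, -2·u^2 - 1]].
At the point, J = [[14.0000, -16.0000], [-8.682942, -3.0000]] (det J = -180.927072).
Solving J·Δ = −F gives Δ = (-0.3024, -0.7646).
Then the next iterate is (u, v)₁ = (0.6976, 1.2354).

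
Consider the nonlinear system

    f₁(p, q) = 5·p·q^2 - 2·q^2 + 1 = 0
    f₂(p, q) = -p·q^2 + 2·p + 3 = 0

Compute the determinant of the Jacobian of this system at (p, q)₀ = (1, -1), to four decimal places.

J = [[5·q^2, 10·p·q - 4·q], [-q^2 + 2, -2·p·q]].
At the point, J = [[5.0000, -6.0000], [1.0000, 2.0000]].
det J = 16.0000.

16.0000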